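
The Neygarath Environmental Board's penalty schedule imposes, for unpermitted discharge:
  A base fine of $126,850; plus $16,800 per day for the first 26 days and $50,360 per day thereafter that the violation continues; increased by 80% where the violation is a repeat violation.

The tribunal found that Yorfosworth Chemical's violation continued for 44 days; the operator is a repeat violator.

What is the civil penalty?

First 26 days: 26 × $16,800 = $436,800
Remaining days: (44 − 26) × $50,360 = $906,480
Per-day component: $436,800 + $906,480 = $1,343,280
Base plus per-day: $126,850 + $1,343,280 = $1,470,130
Enhancement: 80% of $1,470,130 = $1,176,104
Enhanced fine: $1,470,130 + $1,176,104 = $2,646,234

$2,646,234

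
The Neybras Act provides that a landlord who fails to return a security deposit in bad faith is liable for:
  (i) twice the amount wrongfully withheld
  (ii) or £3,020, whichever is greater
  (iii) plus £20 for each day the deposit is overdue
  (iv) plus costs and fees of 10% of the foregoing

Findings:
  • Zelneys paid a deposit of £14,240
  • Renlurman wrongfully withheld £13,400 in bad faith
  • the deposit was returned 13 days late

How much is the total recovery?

£29,766

Doubled: 2 × £13,400 = £26,800
Minimum £3,020: £26,800 meets the minimum, no increase.
Late-return penalty: 13 × £20 = £260
Damages plus late penalty: £26,800 + £260 = £27,060
Costs and fees: 10% of £27,060 = £2,706
Total recovery: £27,060 + £2,706 = £29,766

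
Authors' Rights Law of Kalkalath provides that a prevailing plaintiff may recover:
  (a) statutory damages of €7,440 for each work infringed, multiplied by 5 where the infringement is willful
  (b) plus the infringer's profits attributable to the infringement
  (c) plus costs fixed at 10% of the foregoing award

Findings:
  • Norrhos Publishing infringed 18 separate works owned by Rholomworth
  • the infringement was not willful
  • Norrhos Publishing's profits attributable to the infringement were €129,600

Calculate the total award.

Statutory damages: 18 × €7,440 = €133,920
Infringement not willful: no ×5 enhancement.
Combined award: €133,920 + €129,600 = €263,520
Costs: 10% of €263,520 = €26,352
Award plus costs: €263,520 + €26,352 = €289,872

Award: €289,872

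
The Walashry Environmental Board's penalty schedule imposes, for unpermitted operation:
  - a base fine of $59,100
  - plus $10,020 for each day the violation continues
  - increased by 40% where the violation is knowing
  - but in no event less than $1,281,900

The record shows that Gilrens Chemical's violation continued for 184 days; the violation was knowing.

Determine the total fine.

$2,663,892

Per-day component: 184 × $10,020 = $1,843,680
Base plus per-day: $59,100 + $1,843,680 = $1,902,780
Enhancement: 40% of $1,902,780 = $761,112
Enhanced fine: $1,902,780 + $761,112 = $2,663,892
Minimum $1,281,900: $2,663,892 meets the minimum, no increase.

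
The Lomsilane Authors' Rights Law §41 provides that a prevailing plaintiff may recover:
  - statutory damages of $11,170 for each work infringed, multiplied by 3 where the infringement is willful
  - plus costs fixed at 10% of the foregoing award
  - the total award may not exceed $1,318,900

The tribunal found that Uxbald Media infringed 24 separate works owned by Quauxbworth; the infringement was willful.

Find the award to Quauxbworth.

$884,664

Statutory damages: 24 × $11,170 = $268,080
Trebled: 3 × $268,080 = $804,240
Costs: 10% of $804,240 = $80,424
Award plus costs: $804,240 + $80,424 = $884,664
Cap at $1,318,900: $884,664 is within the cap, no reduction.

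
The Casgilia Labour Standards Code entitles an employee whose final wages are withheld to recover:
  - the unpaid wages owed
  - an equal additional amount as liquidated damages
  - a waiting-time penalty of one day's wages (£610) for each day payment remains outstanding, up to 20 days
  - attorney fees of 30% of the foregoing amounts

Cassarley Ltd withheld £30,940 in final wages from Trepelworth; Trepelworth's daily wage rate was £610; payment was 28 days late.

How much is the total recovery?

Liquidated damages (equal amount): £30,940
Penalty days: min(28, 20) = 20
Waiting-time penalty: 20 × £610 = £12,200
Subtotal: £30,940 + £30,940 + £12,200 = £74,080
Attorney fees: 30% of £74,080 = £22,224
Total award: £74,080 + £22,224 = £96,304

Total award: £96,304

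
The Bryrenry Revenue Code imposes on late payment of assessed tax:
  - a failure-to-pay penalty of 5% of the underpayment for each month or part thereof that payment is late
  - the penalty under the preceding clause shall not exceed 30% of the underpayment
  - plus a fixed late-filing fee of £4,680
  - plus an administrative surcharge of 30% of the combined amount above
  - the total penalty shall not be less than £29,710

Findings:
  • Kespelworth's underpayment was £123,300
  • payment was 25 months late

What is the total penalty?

Accrued rate: 5% × 25 = 125%, capped at 30% → 30%
Failure-to-pay penalty: 30% of £123,300 = £36,990
Penalty before surcharge: £36,990 + £4,680 = £41,670
Administrative surcharge: 30% of £41,670 = £12,501
Total penalty: £41,670 + £12,501 = £54,171
Minimum £29,710: £54,171 meets the minimum, no increase.

£54,171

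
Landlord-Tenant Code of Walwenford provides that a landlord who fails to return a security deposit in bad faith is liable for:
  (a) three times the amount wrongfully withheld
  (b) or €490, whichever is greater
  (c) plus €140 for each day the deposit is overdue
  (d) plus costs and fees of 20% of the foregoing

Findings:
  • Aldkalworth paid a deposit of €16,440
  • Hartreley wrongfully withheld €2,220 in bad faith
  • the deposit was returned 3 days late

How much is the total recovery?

€8,496

Trebled: 3 × €2,220 = €6,660
Minimum €490: €6,660 meets the minimum, no increase.
Late-return penalty: 3 × €140 = €420
Damages plus late penalty: €6,660 + €420 = €7,080
Costs and fees: 20% of €7,080 = €1,416
Total recovery: €7,080 + €1,416 = €8,496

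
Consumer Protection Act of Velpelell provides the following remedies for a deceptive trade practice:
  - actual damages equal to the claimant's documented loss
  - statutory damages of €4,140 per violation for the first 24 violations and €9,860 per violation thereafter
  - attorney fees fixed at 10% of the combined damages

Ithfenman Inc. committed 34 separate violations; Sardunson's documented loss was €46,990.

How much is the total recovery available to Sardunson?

First 24 violations: 24 × €4,140 = €99,360
Remaining violations: (34 − 24) × €9,860 = €98,600
Statutory damages: €99,360 + €98,600 = €197,960
Combined damages: €46,990 + €197,960 = €244,950
Attorney fees: 10% of €244,950 = €24,495
Total recovery: €244,950 + €24,495 = €269,445

€269,445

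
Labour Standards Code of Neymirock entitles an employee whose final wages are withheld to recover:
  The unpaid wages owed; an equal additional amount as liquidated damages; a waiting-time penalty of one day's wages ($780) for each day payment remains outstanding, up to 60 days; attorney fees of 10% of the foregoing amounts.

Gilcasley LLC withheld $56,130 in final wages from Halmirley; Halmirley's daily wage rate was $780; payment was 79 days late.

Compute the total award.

$174,966

Liquidated damages (equal amount): $56,130
Penalty days: min(79, 60) = 60
Waiting-time penalty: 60 × $780 = $46,800
Subtotal: $56,130 + $56,130 + $46,800 = $159,060
Attorney fees: 10% of $159,060 = $15,906
Total award: $159,060 + $15,906 = $174,966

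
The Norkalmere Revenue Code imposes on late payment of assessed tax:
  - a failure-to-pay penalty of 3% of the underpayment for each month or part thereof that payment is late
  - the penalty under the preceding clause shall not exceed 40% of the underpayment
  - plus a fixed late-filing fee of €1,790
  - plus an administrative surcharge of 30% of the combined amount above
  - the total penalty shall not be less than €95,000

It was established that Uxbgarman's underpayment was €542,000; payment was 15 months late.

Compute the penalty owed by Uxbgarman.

Penalty: €284,167

Accrued rate: 3% × 15 = 45%, capped at 40% → 40%
Failure-to-pay penalty: 40% of €542,000 = €216,800
Penalty before surcharge: €216,800 + €1,790 = €218,590
Administrative surcharge: 30% of €218,590 = €65,577
Total penalty: €218,590 + €65,577 = €284,167
Minimum €95,000: €284,167 meets the minimum, no increase.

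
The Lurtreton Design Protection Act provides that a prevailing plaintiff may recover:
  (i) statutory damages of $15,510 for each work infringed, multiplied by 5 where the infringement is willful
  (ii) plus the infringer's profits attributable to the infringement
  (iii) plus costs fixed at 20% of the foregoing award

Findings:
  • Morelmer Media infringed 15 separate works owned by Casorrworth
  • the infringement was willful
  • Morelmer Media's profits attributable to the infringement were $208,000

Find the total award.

$1,645,500

Statutory damages: 15 × $15,510 = $232,650
Multiplied by 5: 5 × $232,650 = $1,163,250
Combined award: $1,163,250 + $208,000 = $1,371,250
Costs: 20% of $1,371,250 = $274,250
Award plus costs: $1,371,250 + $274,250 = $1,645,500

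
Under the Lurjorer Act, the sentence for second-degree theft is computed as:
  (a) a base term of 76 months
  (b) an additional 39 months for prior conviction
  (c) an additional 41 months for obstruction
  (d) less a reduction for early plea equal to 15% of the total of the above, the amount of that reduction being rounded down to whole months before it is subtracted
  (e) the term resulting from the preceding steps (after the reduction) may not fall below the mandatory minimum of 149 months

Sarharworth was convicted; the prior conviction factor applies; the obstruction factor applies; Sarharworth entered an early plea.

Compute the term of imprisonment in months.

149 months

Prior conviction enhancement: +39 months
Obstruction enhancement: +41 months
Adjusted term: 76 months + 39 months + 41 months = 156 months
Early plea reduction: 15% of 156 months = 23 months (rounded down)
After reduction: 156 − 23 = 133 months
Minimum 149 months: 133 months is below the minimum → 149 months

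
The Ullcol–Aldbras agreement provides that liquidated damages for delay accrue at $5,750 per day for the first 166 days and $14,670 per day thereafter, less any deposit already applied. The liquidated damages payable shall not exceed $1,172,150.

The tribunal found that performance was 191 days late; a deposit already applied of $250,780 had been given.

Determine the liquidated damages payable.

First 166 days: 166 × $5,750 = $954,500
Remaining days: (191 − 166) × $14,670 = $366,750
Accrued per-day damages: $954,500 + $366,750 = $1,321,250
Less deposit already applied: $1,321,250 − $250,780 = $1,070,470
Cap at $1,172,150: $1,070,470 is within the cap, no reduction.

$1,070,470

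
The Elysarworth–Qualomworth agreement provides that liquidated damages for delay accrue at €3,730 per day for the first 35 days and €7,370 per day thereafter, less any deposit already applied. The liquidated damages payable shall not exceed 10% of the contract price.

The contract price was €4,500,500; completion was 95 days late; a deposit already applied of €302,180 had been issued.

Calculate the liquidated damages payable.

First 35 days: 35 × €3,730 = €130,550
Remaining days: (95 − 35) × €7,370 = €442,200
Accrued per-day damages: €130,550 + €442,200 = €572,750
Less deposit already applied: €572,750 − €302,180 = €270,570
Cap: 10% of €4,500,500 = €450,050
Cap at €450,050: €270,570 is within the cap, no reduction.

Liquidated damages: €270,570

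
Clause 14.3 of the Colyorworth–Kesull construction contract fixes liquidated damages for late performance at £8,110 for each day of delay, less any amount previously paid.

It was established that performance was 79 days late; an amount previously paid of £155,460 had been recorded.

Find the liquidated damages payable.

Per-day damages: 79 × £8,110 = £640,690
Less amount previously paid: £640,690 − £155,460 = £485,230

Liquidated damages: £485,230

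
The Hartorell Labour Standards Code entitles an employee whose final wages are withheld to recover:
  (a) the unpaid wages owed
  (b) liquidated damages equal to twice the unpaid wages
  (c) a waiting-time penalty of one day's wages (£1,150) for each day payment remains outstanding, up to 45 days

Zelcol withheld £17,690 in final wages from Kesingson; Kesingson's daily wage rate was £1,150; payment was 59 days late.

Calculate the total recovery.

Doubled: 2 × £17,690 = £35,380
Penalty days: min(59, 45) = 45
Waiting-time penalty: 45 × £1,150 = £51,750
Total award: £17,690 + £35,380 + £51,750 = £104,820

£104,820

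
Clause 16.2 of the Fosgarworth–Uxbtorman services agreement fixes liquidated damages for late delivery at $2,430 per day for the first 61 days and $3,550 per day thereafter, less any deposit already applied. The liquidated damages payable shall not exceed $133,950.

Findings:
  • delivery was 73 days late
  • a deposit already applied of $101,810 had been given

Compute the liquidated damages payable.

First 61 days: 61 × $2,430 = $148,230
Remaining days: (73 − 61) × $3,550 = $42,600
Accrued per-day damages: $148,230 + $42,600 = $190,830
Less deposit already applied: $190,830 − $101,810 = $89,020
Cap at $133,950: $89,020 is within the cap, no reduction.

Liquidated damages: $89,020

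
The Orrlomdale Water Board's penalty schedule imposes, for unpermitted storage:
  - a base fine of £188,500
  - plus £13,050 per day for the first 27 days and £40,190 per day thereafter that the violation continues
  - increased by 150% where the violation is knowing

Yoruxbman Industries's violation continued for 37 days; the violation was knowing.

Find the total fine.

£2,356,875

First 27 days: 27 × £13,050 = £352,350
Remaining days: (37 − 27) × £40,190 = £401,900
Per-day component: £352,350 + £401,900 = £754,250
Base plus per-day: £188,500 + £754,250 = £942,750
Enhancement: 150% of £942,750 = £1,414,125
Enhanced fine: £942,750 + £1,414,125 = £2,356,875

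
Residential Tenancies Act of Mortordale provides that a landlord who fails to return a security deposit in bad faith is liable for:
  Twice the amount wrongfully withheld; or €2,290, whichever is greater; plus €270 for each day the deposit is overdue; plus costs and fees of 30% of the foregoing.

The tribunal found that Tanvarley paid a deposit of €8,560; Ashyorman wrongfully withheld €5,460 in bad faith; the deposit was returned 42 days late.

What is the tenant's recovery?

Doubled: 2 × €5,460 = €10,920
Minimum €2,290: €10,920 meets the minimum, no increase.
Late-return penalty: 42 × €270 = €11,340
Damages plus late penalty: €10,920 + €11,340 = €22,260
Costs and fees: 30% of €22,260 = €6,678
Total recovery: €22,260 + €6,678 = €28,938

€28,938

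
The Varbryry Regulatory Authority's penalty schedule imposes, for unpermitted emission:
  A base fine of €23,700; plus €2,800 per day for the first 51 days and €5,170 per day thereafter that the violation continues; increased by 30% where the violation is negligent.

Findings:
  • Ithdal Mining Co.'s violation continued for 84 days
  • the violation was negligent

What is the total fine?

First 51 days: 51 × €2,800 = €142,800
Remaining days: (84 − 51) × €5,170 = €170,610
Per-day component: €142,800 + €170,610 = €313,410
Base plus per-day: €23,700 + €313,410 = €337,110
Enhancement: 30% of €337,110 = €101,133
Enhanced fine: €337,110 + €101,133 = €438,243

Civil penalty: €438,243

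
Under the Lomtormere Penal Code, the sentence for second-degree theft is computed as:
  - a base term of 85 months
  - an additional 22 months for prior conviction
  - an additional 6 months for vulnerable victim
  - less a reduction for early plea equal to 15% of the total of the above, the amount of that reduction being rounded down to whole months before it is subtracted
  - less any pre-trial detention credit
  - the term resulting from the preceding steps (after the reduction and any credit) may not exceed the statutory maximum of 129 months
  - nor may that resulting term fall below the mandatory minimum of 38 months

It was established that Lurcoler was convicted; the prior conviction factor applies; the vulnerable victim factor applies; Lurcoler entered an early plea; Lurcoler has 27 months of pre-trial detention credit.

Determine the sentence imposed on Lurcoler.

Prior conviction enhancement: +22 months
Vulnerable victim enhancement: +6 months
Adjusted term: 85 months + 22 months + 6 months = 113 months
Early plea reduction: 15% of 113 months = 16 months (rounded down)
After reduction: 113 − 16 = 97 months
Less pre-trial detention credit: 97 months − 27 months = 70 months
Cap at 129 months: 70 months is within the cap, no reduction.
Minimum 38 months: 70 months meets the minimum, no increase.

70 months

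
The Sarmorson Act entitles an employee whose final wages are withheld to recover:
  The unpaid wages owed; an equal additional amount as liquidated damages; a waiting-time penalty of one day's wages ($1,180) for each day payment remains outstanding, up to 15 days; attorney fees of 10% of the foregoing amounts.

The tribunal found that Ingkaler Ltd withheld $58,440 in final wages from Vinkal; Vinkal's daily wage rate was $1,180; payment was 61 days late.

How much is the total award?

$148,038

Liquidated damages (equal amount): $58,440
Penalty days: min(61, 15) = 15
Waiting-time penalty: 15 × $1,180 = $17,700
Subtotal: $58,440 + $58,440 + $17,700 = $134,580
Attorney fees: 10% of $134,580 = $13,458
Total award: $134,580 + $13,458 = $148,038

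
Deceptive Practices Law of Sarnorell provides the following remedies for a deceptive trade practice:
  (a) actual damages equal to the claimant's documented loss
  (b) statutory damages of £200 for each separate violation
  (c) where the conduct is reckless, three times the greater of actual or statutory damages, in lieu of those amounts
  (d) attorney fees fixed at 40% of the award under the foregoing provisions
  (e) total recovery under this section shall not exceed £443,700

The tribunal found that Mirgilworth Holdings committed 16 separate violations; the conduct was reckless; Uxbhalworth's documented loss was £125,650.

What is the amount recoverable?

£443,700

Statutory damages: 16 × £200 = £3,200
Greater of actual damages (£125,650) or statutory damages (£3,200): £125,650
Trebled: 3 × £125,650 = £376,950
Attorney fees: 40% of £376,950 = £150,780
Total before cap: £376,950 + £150,780 = £527,730
Cap at £443,700: £527,730 exceeds the cap → £443,700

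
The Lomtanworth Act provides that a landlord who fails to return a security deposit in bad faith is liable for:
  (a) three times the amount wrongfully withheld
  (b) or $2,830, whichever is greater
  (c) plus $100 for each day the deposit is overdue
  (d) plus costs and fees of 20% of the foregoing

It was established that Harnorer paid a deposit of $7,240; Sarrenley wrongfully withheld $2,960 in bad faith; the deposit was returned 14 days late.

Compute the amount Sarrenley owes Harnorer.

Trebled: 3 × $2,960 = $8,880
Minimum $2,830: $8,880 meets the minimum, no increase.
Late-return penalty: 14 × $100 = $1,400
Damages plus late penalty: $8,880 + $1,400 = $10,280
Costs and fees: 20% of $10,280 = $2,056
Total recovery: $10,280 + $2,056 = $12,336

$12,336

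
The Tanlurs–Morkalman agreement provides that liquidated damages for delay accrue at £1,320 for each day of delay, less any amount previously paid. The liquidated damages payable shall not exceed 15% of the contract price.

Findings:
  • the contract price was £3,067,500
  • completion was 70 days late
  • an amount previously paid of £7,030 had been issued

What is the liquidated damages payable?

Per-day damages: 70 × £1,320 = £92,400
Less amount previously paid: £92,400 − £7,030 = £85,370
Cap: 15% of £3,067,500 = £460,125
Cap at £460,125: £85,370 is within the cap, no reduction.

£85,370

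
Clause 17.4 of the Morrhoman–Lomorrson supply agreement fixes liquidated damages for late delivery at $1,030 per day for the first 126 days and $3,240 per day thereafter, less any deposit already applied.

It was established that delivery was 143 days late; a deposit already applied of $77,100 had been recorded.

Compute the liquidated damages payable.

$107,760

First 126 days: 126 × $1,030 = $129,780
Remaining days: (143 − 126) × $3,240 = $55,080
Accrued per-day damages: $129,780 + $55,080 = $184,860
Less deposit already applied: $184,860 − $77,100 = $107,760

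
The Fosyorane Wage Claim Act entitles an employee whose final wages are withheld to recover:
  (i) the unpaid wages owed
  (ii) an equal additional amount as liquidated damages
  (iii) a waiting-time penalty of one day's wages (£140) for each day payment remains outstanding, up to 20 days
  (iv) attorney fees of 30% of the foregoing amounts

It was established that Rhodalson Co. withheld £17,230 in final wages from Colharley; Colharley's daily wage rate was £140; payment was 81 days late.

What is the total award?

Liquidated damages (equal amount): £17,230
Penalty days: min(81, 20) = 20
Waiting-time penalty: 20 × £140 = £2,800
Subtotal: £17,230 + £17,230 + £2,800 = £37,260
Attorney fees: 30% of £37,260 = £11,178
Total award: £37,260 + £11,178 = £48,438

Total award: £48,438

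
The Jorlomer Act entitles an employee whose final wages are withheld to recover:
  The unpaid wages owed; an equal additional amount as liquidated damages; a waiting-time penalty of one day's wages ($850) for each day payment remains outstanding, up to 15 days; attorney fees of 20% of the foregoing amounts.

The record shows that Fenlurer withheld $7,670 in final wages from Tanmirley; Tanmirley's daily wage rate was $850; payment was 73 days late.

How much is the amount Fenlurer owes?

$33,708

Liquidated damages (equal amount): $7,670
Penalty days: min(73, 15) = 15
Waiting-time penalty: 15 × $850 = $12,750
Subtotal: $7,670 + $7,670 + $12,750 = $28,090
Attorney fees: 20% of $28,090 = $5,618
Total award: $28,090 + $5,618 = $33,708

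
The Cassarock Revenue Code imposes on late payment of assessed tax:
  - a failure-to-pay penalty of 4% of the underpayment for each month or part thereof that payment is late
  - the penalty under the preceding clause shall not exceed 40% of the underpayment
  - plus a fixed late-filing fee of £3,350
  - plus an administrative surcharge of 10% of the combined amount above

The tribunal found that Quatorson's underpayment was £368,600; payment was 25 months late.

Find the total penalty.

Accrued rate: 4% × 25 = 100%, capped at 40% → 40%
Failure-to-pay penalty: 40% of £368,600 = £147,440
Penalty before surcharge: £147,440 + £3,350 = £150,790
Administrative surcharge: 10% of £150,790 = £15,079
Total penalty: £150,790 + £15,079 = £165,869

£165,869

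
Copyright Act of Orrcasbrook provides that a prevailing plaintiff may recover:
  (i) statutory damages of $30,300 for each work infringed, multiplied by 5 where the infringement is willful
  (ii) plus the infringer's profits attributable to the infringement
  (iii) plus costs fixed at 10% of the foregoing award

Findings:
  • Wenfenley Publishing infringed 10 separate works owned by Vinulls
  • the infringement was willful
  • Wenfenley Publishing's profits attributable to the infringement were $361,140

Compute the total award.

Statutory damages: 10 × $30,300 = $303,000
Multiplied by 5: 5 × $303,000 = $1,515,000
Combined award: $1,515,000 + $361,140 = $1,876,140
Costs: 10% of $1,876,140 = $187,614
Award plus costs: $1,876,140 + $187,614 = $2,063,754

Award: $2,063,754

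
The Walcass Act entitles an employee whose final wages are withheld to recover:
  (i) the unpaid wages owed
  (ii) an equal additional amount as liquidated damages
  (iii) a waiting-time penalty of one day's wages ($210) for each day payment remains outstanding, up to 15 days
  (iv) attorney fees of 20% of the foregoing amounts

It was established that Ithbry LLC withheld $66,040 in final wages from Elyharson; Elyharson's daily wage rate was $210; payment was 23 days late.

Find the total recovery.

$162,276

Liquidated damages (equal amount): $66,040
Penalty days: min(23, 15) = 15
Waiting-time penalty: 15 × $210 = $3,150
Subtotal: $66,040 + $66,040 + $3,150 = $135,230
Attorney fees: 20% of $135,230 = $27,046
Total award: $135,230 + $27,046 = $162,276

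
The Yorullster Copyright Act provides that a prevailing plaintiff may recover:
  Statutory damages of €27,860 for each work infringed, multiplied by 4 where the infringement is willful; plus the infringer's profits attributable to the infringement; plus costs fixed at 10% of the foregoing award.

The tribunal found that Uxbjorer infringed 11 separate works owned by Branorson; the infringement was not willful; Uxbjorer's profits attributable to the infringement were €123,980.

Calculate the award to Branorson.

€473,484

Statutory damages: 11 × €27,860 = €306,460
Infringement not willful: no ×4 enhancement.
Combined award: €306,460 + €123,980 = €430,440
Costs: 10% of €430,440 = €43,044
Award plus costs: €430,440 + €43,044 = €473,484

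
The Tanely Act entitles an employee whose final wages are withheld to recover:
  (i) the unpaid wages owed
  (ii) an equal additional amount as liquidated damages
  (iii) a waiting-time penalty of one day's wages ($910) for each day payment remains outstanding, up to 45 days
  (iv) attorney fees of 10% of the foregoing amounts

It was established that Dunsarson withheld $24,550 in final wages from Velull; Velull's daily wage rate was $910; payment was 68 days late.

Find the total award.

$99,055

Liquidated damages (equal amount): $24,550
Penalty days: min(68, 45) = 45
Waiting-time penalty: 45 × $910 = $40,950
Subtotal: $24,550 + $24,550 + $40,950 = $90,050
Attorney fees: 10% of $90,050 = $9,005
Total award: $90,050 + $9,005 = $99,055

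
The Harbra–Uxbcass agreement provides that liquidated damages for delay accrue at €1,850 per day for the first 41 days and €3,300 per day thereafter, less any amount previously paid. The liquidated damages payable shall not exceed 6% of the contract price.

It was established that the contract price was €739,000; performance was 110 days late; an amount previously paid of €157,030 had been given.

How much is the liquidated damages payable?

First 41 days: 41 × €1,850 = €75,850
Remaining days: (110 − 41) × €3,300 = €227,700
Accrued per-day damages: €75,850 + €227,700 = €303,550
Less amount previously paid: €303,550 − €157,030 = €146,520
Cap: 6% of €739,000 = €44,340
Cap at €44,340: €146,520 exceeds the cap → €44,340

€44,340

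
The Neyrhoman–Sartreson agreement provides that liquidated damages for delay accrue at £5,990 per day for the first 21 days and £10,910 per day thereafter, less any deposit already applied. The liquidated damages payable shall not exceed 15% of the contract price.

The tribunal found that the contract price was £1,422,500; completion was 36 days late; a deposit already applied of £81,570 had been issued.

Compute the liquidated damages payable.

Liquidated damages: £207,870

First 21 days: 21 × £5,990 = £125,790
Remaining days: (36 − 21) × £10,910 = £163,650
Accrued per-day damages: £125,790 + £163,650 = £289,440
Less deposit already applied: £289,440 − £81,570 = £207,870
Cap: 15% of £1,422,500 = £213,375
Cap at £213,375: £207,870 is within the cap, no reduction.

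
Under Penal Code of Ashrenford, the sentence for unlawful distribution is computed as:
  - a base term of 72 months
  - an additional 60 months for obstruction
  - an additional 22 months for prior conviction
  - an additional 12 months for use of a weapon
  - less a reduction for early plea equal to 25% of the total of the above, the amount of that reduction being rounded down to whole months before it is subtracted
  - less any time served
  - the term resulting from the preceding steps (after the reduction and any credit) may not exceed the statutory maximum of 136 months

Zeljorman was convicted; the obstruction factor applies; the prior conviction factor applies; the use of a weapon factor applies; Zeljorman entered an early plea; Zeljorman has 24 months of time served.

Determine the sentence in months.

101 months

Obstruction enhancement: +60 months
Prior conviction enhancement: +22 months
Use of a weapon enhancement: +12 months
Adjusted term: 72 months + 60 months + 22 months + 12 months = 166 months
Early plea reduction: 25% of 166 months = 41 months (rounded down)
After reduction: 166 − 41 = 125 months
Less time served: 125 months − 24 months = 101 months
Cap at 136 months: 101 months is within the cap, no reduction.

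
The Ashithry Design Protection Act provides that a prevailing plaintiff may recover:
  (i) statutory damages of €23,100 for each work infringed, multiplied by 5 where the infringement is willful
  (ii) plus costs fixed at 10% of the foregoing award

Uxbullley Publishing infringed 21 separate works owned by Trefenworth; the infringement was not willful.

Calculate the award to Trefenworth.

Statutory damages: 21 × €23,100 = €485,100
Infringement not willful: no ×5 enhancement.
Costs: 10% of €485,100 = €48,510
Award plus costs: €485,100 + €48,510 = €533,610

€533,610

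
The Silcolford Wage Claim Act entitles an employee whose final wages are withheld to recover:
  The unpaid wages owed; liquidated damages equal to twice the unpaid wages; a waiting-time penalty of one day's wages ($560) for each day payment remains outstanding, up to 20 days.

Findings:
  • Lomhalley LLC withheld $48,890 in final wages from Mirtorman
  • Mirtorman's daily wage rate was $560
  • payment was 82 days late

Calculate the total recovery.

Total award: $157,870

Doubled: 2 × $48,890 = $97,780
Penalty days: min(82, 20) = 20
Waiting-time penalty: 20 × $560 = $11,200
Total award: $48,890 + $97,780 + $11,200 = $157,870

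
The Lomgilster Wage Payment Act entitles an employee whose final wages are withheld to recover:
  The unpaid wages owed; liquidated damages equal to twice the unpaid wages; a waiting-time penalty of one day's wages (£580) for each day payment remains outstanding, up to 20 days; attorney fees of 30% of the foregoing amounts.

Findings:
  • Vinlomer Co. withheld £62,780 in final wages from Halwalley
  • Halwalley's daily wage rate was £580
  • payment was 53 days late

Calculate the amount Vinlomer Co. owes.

Doubled: 2 × £62,780 = £125,560
Penalty days: min(53, 20) = 20
Waiting-time penalty: 20 × £580 = £11,600
Subtotal: £62,780 + £125,560 + £11,600 = £199,940
Attorney fees: 30% of £199,940 = £59,982
Total award: £199,940 + £59,982 = £259,922

£259,922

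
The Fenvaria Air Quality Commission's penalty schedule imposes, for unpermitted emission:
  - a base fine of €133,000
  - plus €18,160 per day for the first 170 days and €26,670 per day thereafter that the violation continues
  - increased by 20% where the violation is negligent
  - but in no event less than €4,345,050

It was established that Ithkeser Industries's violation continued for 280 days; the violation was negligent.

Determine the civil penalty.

€7,384,680

First 170 days: 170 × €18,160 = €3,087,200
Remaining days: (280 − 170) × €26,670 = €2,933,700
Per-day component: €3,087,200 + €2,933,700 = €6,020,900
Base plus per-day: €133,000 + €6,020,900 = €6,153,900
Enhancement: 20% of €6,153,900 = €1,230,780
Enhanced fine: €6,153,900 + €1,230,780 = €7,384,680
Minimum €4,345,050: €7,384,680 meets the minimum, no increase.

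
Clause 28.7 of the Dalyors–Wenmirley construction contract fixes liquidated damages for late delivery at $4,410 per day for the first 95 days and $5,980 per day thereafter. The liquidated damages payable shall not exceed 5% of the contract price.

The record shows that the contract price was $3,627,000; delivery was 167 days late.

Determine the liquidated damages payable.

First 95 days: 95 × $4,410 = $418,950
Remaining days: (167 − 95) × $5,980 = $430,560
Accrued per-day damages: $418,950 + $430,560 = $849,510
Cap: 5% of $3,627,000 = $181,350
Cap at $181,350: $849,510 exceeds the cap → $181,350

$181,350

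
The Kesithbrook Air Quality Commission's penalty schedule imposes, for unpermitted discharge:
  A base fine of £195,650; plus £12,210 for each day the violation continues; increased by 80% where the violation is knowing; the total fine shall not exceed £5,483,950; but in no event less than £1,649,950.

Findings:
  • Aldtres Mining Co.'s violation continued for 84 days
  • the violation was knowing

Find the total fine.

£2,198,322

Per-day component: 84 × £12,210 = £1,025,640
Base plus per-day: £195,650 + £1,025,640 = £1,221,290
Enhancement: 80% of £1,221,290 = £977,032
Enhanced fine: £1,221,290 + £977,032 = £2,198,322
Cap at £5,483,950: £2,198,322 is within the cap, no reduction.
Minimum £1,649,950: £2,198,322 meets the minimum, no increase.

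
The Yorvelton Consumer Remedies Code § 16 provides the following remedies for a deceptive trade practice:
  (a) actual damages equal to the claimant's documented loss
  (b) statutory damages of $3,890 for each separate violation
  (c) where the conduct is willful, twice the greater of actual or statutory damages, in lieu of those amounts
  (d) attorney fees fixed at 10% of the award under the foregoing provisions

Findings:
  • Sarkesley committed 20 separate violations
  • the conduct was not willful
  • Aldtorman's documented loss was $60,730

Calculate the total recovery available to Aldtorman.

Statutory damages: 20 × $3,890 = $77,800
Conduct not willful: the in-lieu enhancement does not apply.
Actual plus statutory damages: $60,730 + $77,800 = $138,530
Attorney fees: 10% of $138,530 = $13,853
Total recovery: $138,530 + $13,853 = $152,383

$152,383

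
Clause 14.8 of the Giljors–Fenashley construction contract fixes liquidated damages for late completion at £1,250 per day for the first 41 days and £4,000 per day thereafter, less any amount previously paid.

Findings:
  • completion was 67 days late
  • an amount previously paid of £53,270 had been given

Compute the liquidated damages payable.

First 41 days: 41 × £1,250 = £51,250
Remaining days: (67 − 41) × £4,000 = £104,000
Accrued per-day damages: £51,250 + £104,000 = £155,250
Less amount previously paid: £155,250 − £53,270 = £101,980

£101,980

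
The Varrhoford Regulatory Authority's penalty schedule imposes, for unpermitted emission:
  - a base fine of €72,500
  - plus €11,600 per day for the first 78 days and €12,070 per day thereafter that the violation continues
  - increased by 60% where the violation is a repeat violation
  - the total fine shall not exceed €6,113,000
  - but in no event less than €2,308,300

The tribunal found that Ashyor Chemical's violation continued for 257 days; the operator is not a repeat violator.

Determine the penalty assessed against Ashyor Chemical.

€3,137,830

First 78 days: 78 × €11,600 = €904,800
Remaining days: (257 − 78) × €12,070 = €2,160,530
Per-day component: €904,800 + €2,160,530 = €3,065,330
Base plus per-day: €72,500 + €3,065,330 = €3,137,830
The operator is not a repeat violator: no 60% increase.
Cap at €6,113,000: €3,137,830 is within the cap, no reduction.
Minimum €2,308,300: €3,137,830 meets the minimum, no increase.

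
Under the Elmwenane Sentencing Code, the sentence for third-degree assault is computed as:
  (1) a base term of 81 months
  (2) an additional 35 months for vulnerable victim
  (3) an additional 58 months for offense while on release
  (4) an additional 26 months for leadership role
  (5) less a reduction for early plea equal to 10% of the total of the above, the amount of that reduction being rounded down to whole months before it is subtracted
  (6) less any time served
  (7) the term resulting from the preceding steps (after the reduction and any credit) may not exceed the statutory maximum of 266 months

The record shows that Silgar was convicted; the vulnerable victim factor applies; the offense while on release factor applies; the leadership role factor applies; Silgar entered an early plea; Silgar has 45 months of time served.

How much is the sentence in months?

Vulnerable victim enhancement: +35 months
Offense while on release enhancement: +58 months
Leadership role enhancement: +26 months
Adjusted term: 81 months + 35 months + 58 months + 26 months = 200 months
Early plea reduction: 10% of 200 months = 20 months (rounded down)
After reduction: 200 − 20 = 180 months
Less time served: 180 months − 45 months = 135 months
Cap at 266 months: 135 months is within the cap, no reduction.

135 months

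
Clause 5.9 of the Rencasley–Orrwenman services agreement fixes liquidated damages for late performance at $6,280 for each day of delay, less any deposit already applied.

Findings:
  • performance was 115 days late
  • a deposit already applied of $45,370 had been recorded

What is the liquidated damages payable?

Per-day damages: 115 × $6,280 = $722,200
Less deposit already applied: $722,200 − $45,370 = $676,830

$676,830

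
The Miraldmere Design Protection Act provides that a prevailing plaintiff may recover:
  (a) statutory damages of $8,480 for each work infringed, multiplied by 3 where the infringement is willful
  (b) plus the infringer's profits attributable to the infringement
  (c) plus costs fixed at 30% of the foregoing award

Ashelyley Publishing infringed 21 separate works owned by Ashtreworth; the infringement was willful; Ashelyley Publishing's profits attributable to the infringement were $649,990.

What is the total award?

Statutory damages: 21 × $8,480 = $178,080
Trebled: 3 × $178,080 = $534,240
Combined award: $534,240 + $649,990 = $1,184,230
Costs: 30% of $1,184,230 = $355,269
Award plus costs: $1,184,230 + $355,269 = $1,539,499

$1,539,499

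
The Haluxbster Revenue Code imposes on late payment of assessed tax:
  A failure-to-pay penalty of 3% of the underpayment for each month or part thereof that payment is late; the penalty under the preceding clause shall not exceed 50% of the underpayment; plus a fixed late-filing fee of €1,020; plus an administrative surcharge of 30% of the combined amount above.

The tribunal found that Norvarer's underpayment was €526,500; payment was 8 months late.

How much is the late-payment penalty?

€165,594

Accrued rate: 3% × 8 = 24%, capped at 50% → 24%
Failure-to-pay penalty: 24% of €526,500 = €126,360
Penalty before surcharge: €126,360 + €1,020 = €127,380
Administrative surcharge: 30% of €127,380 = €38,214
Total penalty: €127,380 + €38,214 = €165,594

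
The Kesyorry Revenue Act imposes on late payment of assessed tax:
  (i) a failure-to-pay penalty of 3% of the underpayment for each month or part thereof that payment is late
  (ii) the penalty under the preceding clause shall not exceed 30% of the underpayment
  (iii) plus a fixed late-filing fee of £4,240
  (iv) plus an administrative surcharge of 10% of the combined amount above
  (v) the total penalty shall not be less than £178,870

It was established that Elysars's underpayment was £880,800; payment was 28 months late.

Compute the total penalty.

£295,328

Accrued rate: 3% × 28 = 84%, capped at 30% → 30%
Failure-to-pay penalty: 30% of £880,800 = £264,240
Penalty before surcharge: £264,240 + £4,240 = £268,480
Administrative surcharge: 10% of £268,480 = £26,848
Total penalty: £268,480 + £26,848 = £295,328
Minimum £178,870: £295,328 meets the minimum, no increase.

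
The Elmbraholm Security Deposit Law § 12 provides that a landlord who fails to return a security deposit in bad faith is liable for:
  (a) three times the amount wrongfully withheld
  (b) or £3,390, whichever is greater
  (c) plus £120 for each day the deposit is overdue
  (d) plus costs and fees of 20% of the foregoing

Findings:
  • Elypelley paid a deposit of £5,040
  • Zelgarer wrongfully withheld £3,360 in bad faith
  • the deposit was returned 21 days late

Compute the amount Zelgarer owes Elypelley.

£15,120

Trebled: 3 × £3,360 = £10,080
Minimum £3,390: £10,080 meets the minimum, no increase.
Late-return penalty: 21 × £120 = £2,520
Damages plus late penalty: £10,080 + £2,520 = £12,600
Costs and fees: 20% of £12,600 = £2,520
Total recovery: £12,600 + £2,520 = £15,120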